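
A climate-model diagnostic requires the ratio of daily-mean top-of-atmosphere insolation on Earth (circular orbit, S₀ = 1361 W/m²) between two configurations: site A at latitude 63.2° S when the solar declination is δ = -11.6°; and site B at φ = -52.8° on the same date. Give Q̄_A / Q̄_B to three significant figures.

— Configuration A (φ=-63.2°):
cos H₀ = −tan(-63.2°) tan(-11.600°) = -0.4064, H₀ = 1.9893 rad.
Bracket: H₀ sin φ sin δ + cos φ cos δ sin H₀ = 1.9893×-0.89259×-0.20108 + 0.45088×0.97958×0.91371 = 0.357044 + 0.403561 = 0.760605.
Q̄ = (S₀/π) × [bracket] = (1361/π) × 0.760605 = 329.51 W/m².
— Configuration B (φ=-52.8°):
cos H₀ = −tan(-52.8°) tan(-11.600°) = -0.2704, H₀ = 1.8446 rad.
Bracket: H₀ sin φ sin δ + cos φ cos δ sin H₀ = 1.8446×-0.79653×-0.20108 + 0.60460×0.97958×0.96274 = 0.295443 + 0.570187 = 0.865630.
Q̄ = (S₀/π) × [bracket] = (1361/π) × 0.865630 = 375.01 W/m².
Ratio Q̄_A / Q̄_B = 329.51 / 375.01 = 0.8787.

Q̄_A / Q̄_B ≈ 0.879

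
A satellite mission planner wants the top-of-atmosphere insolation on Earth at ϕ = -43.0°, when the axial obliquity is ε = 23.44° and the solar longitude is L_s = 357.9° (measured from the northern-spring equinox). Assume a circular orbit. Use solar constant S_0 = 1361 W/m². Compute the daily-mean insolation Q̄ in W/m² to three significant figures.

Q̄ ≈ 324 W/m²

Solar declination: sin δ = sin ε · sin L_s = sin 23.44° × sin 357.9° = -0.01458, so δ = -0.835°.
cos h₀ = −tan(-43.0°) tan(-0.835°) = -0.0136, h₀ = 1.5844 rad.
Bracket: h₀ sin ϕ sin δ + cos ϕ cos δ sin h₀ = 1.5844×-0.68200×-0.01458 + 0.73135×0.99989×0.99991 = 0.015755 + 0.731204 = 0.746959.
Q̄ = (S_0/π) × [bracket] = (1361/π) × 0.746959 = 323.6 W/m².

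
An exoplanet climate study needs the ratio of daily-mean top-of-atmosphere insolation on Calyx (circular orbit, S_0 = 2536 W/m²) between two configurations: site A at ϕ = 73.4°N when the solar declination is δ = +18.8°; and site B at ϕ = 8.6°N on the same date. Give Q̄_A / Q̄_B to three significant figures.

Q̄_A / Q̄_B ≈ 0.958

— Configuration A (ϕ=+73.4°):
cos h₀ = −tan(+73.4°) tan(+18.800°) = -1.1419 ≤ −1 ⇒ polar day, h₀ = π.
Bracket: h₀ sin ϕ sin δ + cos ϕ cos δ sin h₀ = 3.1416×0.95832×0.32227 + 0.28569×0.94665×0.00000 = 0.970245 + 0.000000 = 0.970245.
Q̄ = (S_0/π) × [bracket] = (2536/π) × 0.970245 = 783.21 W/m².
— Configuration B (ϕ=+8.6°):
cos h₀ = −tan(+8.6°) tan(+18.800°) = -0.0515, h₀ = 1.6223 rad.
Bracket: h₀ sin ϕ sin δ + cos ϕ cos δ sin h₀ = 1.6223×0.14954×0.32227 + 0.98876×0.94665×0.99867 = 0.078182 + 0.934765 = 1.012947.
Q̄ = (S_0/π) × [bracket] = (2536/π) × 1.012947 = 817.69 W/m².
Ratio Q̄_A / Q̄_B = 783.21 / 817.69 = 0.9578.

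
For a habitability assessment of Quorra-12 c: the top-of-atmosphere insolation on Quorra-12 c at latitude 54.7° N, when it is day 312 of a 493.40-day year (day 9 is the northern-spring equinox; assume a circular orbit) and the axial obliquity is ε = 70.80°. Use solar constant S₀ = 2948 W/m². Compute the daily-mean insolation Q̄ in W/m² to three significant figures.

Solar longitude: λ_s = 360° × (312 − 9)/493.40 = 221.078°.
sin δ = sin 70.80° × sin 221.078° = -0.62054, so δ = -38.356°.
cos H₀ = −tan(+54.7°) tan(-38.356°) = 1.1176 ≥ 1 ⇒ polar night, H₀ = 0 and Q̄ = 0.

Q̄ ≈ 0.00 W/m²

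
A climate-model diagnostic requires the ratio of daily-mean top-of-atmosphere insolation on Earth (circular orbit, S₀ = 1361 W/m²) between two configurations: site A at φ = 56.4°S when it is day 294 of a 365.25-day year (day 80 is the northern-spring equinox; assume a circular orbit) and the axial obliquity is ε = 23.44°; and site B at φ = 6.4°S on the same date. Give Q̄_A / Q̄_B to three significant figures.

Q̄_A / Q̄_B ≈ 0.829

— Configuration A (φ=-56.4°):
Solar longitude: λ_s = 360° × (294 − 80)/365.25 = 210.924°.
sin δ = sin 23.44° × sin 210.924° = -0.20442, so δ = -11.796°.
cos H₀ = −tan(-56.4°) tan(-11.796°) = -0.3143, H₀ = 1.8905 rad.
Bracket: H₀ sin φ sin δ + cos φ cos δ sin H₀ = 1.8905×-0.83292×-0.20442 + 0.55339×0.97888×0.94932 = 0.321887 + 0.514249 = 0.836136.
Q̄ = (S₀/π) × [bracket] = (1361/π) × 0.836136 = 362.23 W/m².
— Configuration B (φ=-6.4°):
cos H₀ = −tan(-6.4°) tan(-11.796°) = -0.0234, H₀ = 1.5942 rad.
Bracket: H₀ sin φ sin δ + cos φ cos δ sin H₀ = 1.5942×-0.11147×-0.20442 + 0.99377×0.97888×0.99973 = 0.036327 + 0.972519 = 1.008846.
Q̄ = (S₀/π) × [bracket] = (1361/π) × 1.008846 = 437.05 W/m².
Ratio Q̄_A / Q̄_B = 362.23 / 437.05 = 0.8288.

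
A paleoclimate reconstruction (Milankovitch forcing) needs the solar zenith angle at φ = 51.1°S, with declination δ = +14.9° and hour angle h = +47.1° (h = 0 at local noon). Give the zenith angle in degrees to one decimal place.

θ_z = 77.7°

cos θ_z = sin φ sin δ + cos φ cos δ cos h = -0.200112 + 0.413094 = 0.212982.
θ_z = arccos(0.212982) = 77.7°.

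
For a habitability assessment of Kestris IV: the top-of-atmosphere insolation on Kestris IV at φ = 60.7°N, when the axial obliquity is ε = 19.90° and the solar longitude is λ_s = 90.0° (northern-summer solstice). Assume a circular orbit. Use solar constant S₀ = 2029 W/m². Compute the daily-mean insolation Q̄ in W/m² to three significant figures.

Q̄ ≈ 663 W/m²

Solar declination: sin δ = sin ε · sin λ_s = sin 19.90° × sin 90.0° = 0.34038, so δ = +19.900°.
cos H₀ = −tan(+60.7°) tan(+19.900°) = -0.6451, H₀ = 2.2719 rad.
Bracket: H₀ sin φ sin δ + cos φ cos δ sin H₀ = 2.2719×0.87207×0.34038 + 0.48938×0.94029×0.76413 = 0.674380 + 0.351621 = 1.026001.
Q̄ = (S₀/π) × [bracket] = (2029/π) × 1.026001 = 662.6 W/m².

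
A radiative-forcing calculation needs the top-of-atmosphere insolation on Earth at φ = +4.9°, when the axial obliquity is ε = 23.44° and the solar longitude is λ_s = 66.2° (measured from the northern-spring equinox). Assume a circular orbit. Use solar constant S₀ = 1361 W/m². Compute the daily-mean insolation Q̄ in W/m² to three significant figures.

Q̄ ≈ 423 W/m²

Solar declination: sin δ = sin ε · sin λ_s = sin 23.44° × sin 66.2° = 0.36396, so δ = +21.344°.
cos H₀ = −tan(+4.9°) tan(+21.344°) = -0.0335, H₀ = 1.6043 rad.
Bracket: H₀ sin φ sin δ + cos φ cos δ sin H₀ = 1.6043×0.08542×0.36396 + 0.99635×0.93141×0.99944 = 0.049877 + 0.927491 = 0.977368.
Q̄ = (S₀/π) × [bracket] = (1361/π) × 0.977368 = 423.4 W/m².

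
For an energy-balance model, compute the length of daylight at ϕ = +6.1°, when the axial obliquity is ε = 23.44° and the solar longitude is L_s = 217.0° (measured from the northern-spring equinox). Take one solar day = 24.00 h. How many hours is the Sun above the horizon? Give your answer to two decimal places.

11.80 h

Solar declination: sin δ = sin ε · sin L_s = sin 23.44° × sin 217.0° = -0.23940, so δ = -13.851°.
cos h₀ = −tan ϕ · tan δ = −tan(+6.1°) × tan(-13.851°) = 0.0264, so h₀ = 1.5444 rad = 88.49°.
Daylight = 2h₀/(2π) × 24.00 h = (1.5444/π) × 24.00 = 11.80 h.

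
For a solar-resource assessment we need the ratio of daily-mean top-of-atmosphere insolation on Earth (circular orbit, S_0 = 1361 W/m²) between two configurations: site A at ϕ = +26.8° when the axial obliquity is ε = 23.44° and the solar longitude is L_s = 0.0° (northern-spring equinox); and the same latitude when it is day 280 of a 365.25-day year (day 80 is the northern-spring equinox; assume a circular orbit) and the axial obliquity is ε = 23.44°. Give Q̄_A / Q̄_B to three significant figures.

Q̄_A / Q̄_B ≈ 1.11

— Configuration A (ϕ=+26.8°):
Solar declination: sin δ = sin ε · sin L_s = sin 23.44° × sin 0.0° = 0.00000, so δ = +0.000°.
cos h₀ = −tan(+26.8°) tan(+0.000°) = -0.0000, h₀ = 1.5708 rad.
Bracket: h₀ sin ϕ sin δ + cos ϕ cos δ sin h₀ = 1.5708×0.45088×0.00000 + 0.89259×1.00000×1.00000 = 0.000000 + 0.892590 = 0.892590.
Q̄ = (S_0/π) × [bracket] = (1361/π) × 0.892590 = 386.69 W/m².
— Configuration B (ϕ=+26.8°):
Solar longitude: L_s = 360° × (280 − 80)/365.25 = 197.125°.
sin δ = sin 23.44° × sin 197.125° = -0.11713, so δ = -6.727°.
cos h₀ = −tan(+26.8°) tan(-6.727°) = 0.0596, h₀ = 1.5112 rad.
Bracket: h₀ sin ϕ sin δ + cos ϕ cos δ sin h₀ = 1.5112×0.45088×-0.11713 + 0.89259×0.99312×0.99822 = -0.079809 + 0.884871 = 0.805062.
Q̄ = (S_0/π) × [bracket] = (1361/π) × 0.805062 = 348.77 W/m².
Ratio Q̄_A / Q̄_B = 386.69 / 348.77 = 1.109.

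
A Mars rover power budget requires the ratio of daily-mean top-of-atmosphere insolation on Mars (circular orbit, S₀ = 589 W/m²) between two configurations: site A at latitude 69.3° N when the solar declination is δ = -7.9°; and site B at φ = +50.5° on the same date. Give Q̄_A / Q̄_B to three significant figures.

— Configuration A (φ=+69.3°):
cos H₀ = −tan(+69.3°) tan(-7.900°) = 0.3672, H₀ = 1.1948 rad.
Bracket: H₀ sin φ sin δ + cos φ cos δ sin H₀ = 1.1948×0.93544×-0.13744 + 0.35347×0.99051×0.93013 = -0.153612 + 0.325653 = 0.172041.
Q̄ = (S₀/π) × [bracket] = (589/π) × 0.172041 = 32.255 W/m².
— Configuration B (φ=+50.5°):
cos H₀ = −tan(+50.5°) tan(-7.900°) = 0.1683, H₀ = 1.4017 rad.
Bracket: H₀ sin φ sin δ + cos φ cos δ sin H₀ = 1.4017×0.77162×-0.13744 + 0.63608×0.99051×0.98573 = -0.148652 + 0.621053 = 0.472401.
Q̄ = (S₀/π) × [bracket] = (589/π) × 0.472401 = 88.568 W/m².
Ratio Q̄_A / Q̄_B = 32.255 / 88.568 = 0.3642.

Q̄_A / Q̄_B ≈ 0.364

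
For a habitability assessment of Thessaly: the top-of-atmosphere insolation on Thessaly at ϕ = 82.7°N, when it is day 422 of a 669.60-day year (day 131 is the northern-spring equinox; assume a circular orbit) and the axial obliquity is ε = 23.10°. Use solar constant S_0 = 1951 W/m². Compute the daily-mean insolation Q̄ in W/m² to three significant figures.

Solar longitude: L_s = 360° × (422 − 131)/669.60 = 156.452°.
sin δ = sin 23.10° × sin 156.452° = 0.15675, so δ = +9.018°.
cos h₀ = −tan(+82.7°) tan(+9.018°) = -1.2389 ≤ −1 ⇒ polar day, h₀ = π.
Bracket: h₀ sin ϕ sin δ + cos ϕ cos δ sin h₀ = 3.1416×0.99189×0.15675 + 0.12706×0.98764×0.00000 = 0.488452 + 0.000000 = 0.488452.
Q̄ = (S_0/π) × [bracket] = (1951/π) × 0.488452 = 303.3 W/m².

Q̄ ≈ 303 W/m²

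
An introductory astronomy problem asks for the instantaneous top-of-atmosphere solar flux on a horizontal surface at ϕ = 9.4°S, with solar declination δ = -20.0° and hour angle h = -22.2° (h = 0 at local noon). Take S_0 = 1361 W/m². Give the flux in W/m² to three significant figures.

1.24e+03 W/m²

cos θ_z = sin ϕ sin δ + cos ϕ cos δ cos h = 0.055861 + 0.858351 = 0.914212.
Flux = S_0 · cos θ_z = 1361 × 0.914212 = 1244 W/m².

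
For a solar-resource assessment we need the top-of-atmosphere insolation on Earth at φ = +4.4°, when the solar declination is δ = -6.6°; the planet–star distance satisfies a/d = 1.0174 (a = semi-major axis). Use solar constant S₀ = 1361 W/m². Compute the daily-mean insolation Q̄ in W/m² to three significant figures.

cos H₀ = −tan(+4.4°) tan(-6.600°) = 0.0089, H₀ = 1.5619 rad.
Bracket: H₀ sin φ sin δ + cos φ cos δ sin H₀ = 1.5619×0.07672×-0.11494 + 0.99705×0.99337×0.99996 = -0.013773 + 0.990400 = 0.976627.
Inverse-square distance factor (a/d)² = 1.0174² = 1.035103.
Q̄ = (S₀/π) × 1.035103 × [bracket] = (1361/π) × 1.035103 × 0.976627 = 437.9 W/m².

Q̄ ≈ 438 W/m²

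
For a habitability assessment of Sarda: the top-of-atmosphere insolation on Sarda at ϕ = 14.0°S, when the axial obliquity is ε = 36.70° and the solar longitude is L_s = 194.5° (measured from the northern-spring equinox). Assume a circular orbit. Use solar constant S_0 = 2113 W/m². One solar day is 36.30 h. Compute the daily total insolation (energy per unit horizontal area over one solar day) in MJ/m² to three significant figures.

Solar declination: sin δ = sin ε · sin L_s = sin 36.70° × sin 194.5° = -0.14963, so δ = -8.606°.
cos h₀ = −tan(-14.0°) tan(-8.606°) = -0.0377, h₀ = 1.6085 rad.
Bracket: h₀ sin ϕ sin δ + cos ϕ cos δ sin h₀ = 1.6085×-0.24192×-0.14963 + 0.97030×0.98874×0.99929 = 0.058225 + 0.958693 = 1.016918.
Q̄ = (S_0/π) × [bracket] = (2113/π) × 1.016918 = 683.97 W/m².
Daily total = Q̄ × 36.30 h × 3600 s/h = 683.97 × 36.30 × 3600 / 10⁶ = 89.38 MJ/m².

89.4 MJ/m²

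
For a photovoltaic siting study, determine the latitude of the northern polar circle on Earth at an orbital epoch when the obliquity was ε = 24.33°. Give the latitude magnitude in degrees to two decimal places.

The polar circle is the lowest latitude that experiences at least one full rotation of continuous daylight at the northern-summer solstice; it lies at |ϕ| = 90° − ε = 90° − 24.33° = 65.67°.

65.67°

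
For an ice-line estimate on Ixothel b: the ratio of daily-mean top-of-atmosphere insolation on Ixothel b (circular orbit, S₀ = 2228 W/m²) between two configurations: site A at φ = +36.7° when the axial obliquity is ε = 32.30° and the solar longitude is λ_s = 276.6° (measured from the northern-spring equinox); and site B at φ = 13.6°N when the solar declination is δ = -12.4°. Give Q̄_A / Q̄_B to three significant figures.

— Configuration A (φ=+36.7°):
Solar declination: sin δ = sin ε · sin λ_s = sin 32.30° × sin 276.6° = -0.53081, so δ = -32.060°.
cos H₀ = −tan(+36.7°) tan(-32.060°) = 0.4669, H₀ = 1.0851 rad.
Bracket: H₀ sin φ sin δ + cos φ cos δ sin H₀ = 1.0851×0.59763×-0.53081 + 0.80178×0.84749×0.88433 = -0.344224 + 0.600903 = 0.256679.
Q̄ = (S₀/π) × [bracket] = (2228/π) × 0.256679 = 182.04 W/m².
— Configuration B (φ=+13.6°):
cos H₀ = −tan(+13.6°) tan(-12.400°) = 0.0532, H₀ = 1.5176 rad.
Bracket: H₀ sin φ sin δ + cos φ cos δ sin H₀ = 1.5176×0.23514×-0.21474 + 0.97196×0.97667×0.99858 = -0.076630 + 0.947936 = 0.871306.
Q̄ = (S₀/π) × [bracket] = (2228/π) × 0.871306 = 617.93 W/m².
Ratio Q̄_A / Q̄_B = 182.04 / 617.93 = 0.2946.

Q̄_A / Q̄_B ≈ 0.295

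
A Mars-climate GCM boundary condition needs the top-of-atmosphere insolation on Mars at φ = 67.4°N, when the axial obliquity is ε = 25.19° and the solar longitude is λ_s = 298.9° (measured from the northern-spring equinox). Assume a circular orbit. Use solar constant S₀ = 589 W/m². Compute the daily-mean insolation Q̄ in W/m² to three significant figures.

Q̄ ≈ 0.420 W/m²

Solar declination: sin δ = sin ε · sin λ_s = sin 25.19° × sin 298.9° = -0.37262, so δ = -21.877°.
cos H₀ = −tan(+67.4°) tan(-21.877°) = 0.9646, H₀ = 0.2668 rad.
Bracket: H₀ sin φ sin δ + cos φ cos δ sin H₀ = 0.2668×0.92321×-0.37262 + 0.38430×0.92799×0.26364 = -0.091781 + 0.094021 = 0.002240.
Q̄ = (S₀/π) × [bracket] = (589/π) × 0.002240 = 0.4200 W/m².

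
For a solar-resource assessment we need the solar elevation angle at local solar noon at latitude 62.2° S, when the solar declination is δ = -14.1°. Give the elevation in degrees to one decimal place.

At local noon the hour angle is zero, so the zenith angle equals |ϕ − δ| = |-62.2° − (-14.100°)| = 48.100°.
Elevation = 90° − 48.100° = 41.9°.

41.9°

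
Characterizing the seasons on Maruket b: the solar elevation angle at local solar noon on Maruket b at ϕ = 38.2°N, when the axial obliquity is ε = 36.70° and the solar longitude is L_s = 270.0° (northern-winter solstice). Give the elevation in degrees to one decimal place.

Solar declination: sin δ = sin ε · sin L_s = sin 36.70° × sin 270.0° = -0.59763, so δ = -36.700°.
At local noon the hour angle is zero, so the zenith angle equals |ϕ − δ| = |+38.2° − (-36.700°)| = 74.900°.
Elevation = 90° − 74.900° = 15.1°.

15.1°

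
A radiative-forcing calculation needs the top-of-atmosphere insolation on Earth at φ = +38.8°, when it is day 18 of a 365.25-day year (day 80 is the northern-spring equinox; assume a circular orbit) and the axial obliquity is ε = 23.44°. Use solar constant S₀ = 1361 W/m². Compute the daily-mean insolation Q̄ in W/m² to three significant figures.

Solar longitude: λ_s = 360° × (18 − 80)/365.25 = -61.109°, i.e. -61.109° + 360° = 298.891°.
sin δ = sin 23.44° × sin 298.891° = -0.34828, so δ = -20.382°.
cos H₀ = −tan(+38.8°) tan(-20.382°) = 0.2987, H₀ = 1.2674 rad.
Bracket: H₀ sin φ sin δ + cos φ cos δ sin H₀ = 1.2674×0.62660×-0.34828 + 0.77934×0.93739×0.95434 = -0.276588 + 0.697189 = 0.420601.
Q̄ = (S₀/π) × [bracket] = (1361/π) × 0.420601 = 182.2 W/m².

Q̄ ≈ 182 W/m²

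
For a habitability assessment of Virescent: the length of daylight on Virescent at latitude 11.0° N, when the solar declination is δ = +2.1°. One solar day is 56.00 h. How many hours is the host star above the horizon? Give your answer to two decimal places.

28.13 h

cos h₀ = −tan ϕ · tan δ = −tan(+11.0°) × tan(+2.100°) = -0.0071, so h₀ = 1.5779 rad = 90.41°.
Daylight = 2h₀/(2π) × 56.00 h = (1.5779/π) × 56.00 = 28.13 h.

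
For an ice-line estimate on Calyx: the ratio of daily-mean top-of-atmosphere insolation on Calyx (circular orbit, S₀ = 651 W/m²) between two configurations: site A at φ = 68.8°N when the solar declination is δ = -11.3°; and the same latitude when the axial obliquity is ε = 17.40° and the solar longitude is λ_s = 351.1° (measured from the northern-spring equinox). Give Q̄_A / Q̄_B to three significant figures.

— Configuration A (φ=+68.8°):
cos H₀ = −tan(+68.8°) tan(-11.300°) = 0.5152, H₀ = 1.0296 rad.
Bracket: H₀ sin φ sin δ + cos φ cos δ sin H₀ = 1.0296×0.93232×-0.19595 + 0.36162×0.98061×0.85709 = -0.188096 + 0.303931 = 0.115835.
Q̄ = (S₀/π) × [bracket] = (651/π) × 0.115835 = 24.003 W/m².
— Configuration B (φ=+68.8°):
Solar declination: sin δ = sin ε · sin λ_s = sin 17.40° × sin 351.1° = -0.04626, so δ = -2.652°.
cos H₀ = −tan(+68.8°) tan(-2.652°) = 0.1194, H₀ = 1.4511 rad.
Bracket: H₀ sin φ sin δ + cos φ cos δ sin H₀ = 1.4511×0.93232×-0.04626 + 0.36162×0.99893×0.99285 = -0.062585 + 0.358650 = 0.296065.
Q̄ = (S₀/π) × [bracket] = (651/π) × 0.296065 = 61.351 W/m².
Ratio Q̄_A / Q̄_B = 24.003 / 61.351 = 0.3912.

Q̄_A / Q̄_B ≈ 0.391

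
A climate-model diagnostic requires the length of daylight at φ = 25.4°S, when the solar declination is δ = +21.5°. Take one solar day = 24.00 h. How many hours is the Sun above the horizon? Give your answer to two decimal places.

cos H₀ = −tan φ · tan δ = −tan(-25.4°) × tan(+21.500°) = 0.1870, so H₀ = 1.3826 rad = 79.22°.
Daylight = 2H₀/(2π) × 24.00 h = (1.3826/π) × 24.00 = 10.56 h.

10.56 h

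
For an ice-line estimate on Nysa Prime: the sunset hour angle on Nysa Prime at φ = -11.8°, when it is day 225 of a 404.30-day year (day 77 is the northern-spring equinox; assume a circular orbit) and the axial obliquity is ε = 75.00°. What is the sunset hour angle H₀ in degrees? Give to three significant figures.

H₀ = 77.5°

Solar longitude: λ_s = 360° × (225 − 77)/404.30 = 131.783°.
sin δ = sin 75.00° × sin 131.783° = 0.72026, so δ = +46.076°.
cos H₀ = −tan φ · tan δ = −tan(-11.8°) × tan(+46.076°) = 0.2169, so H₀ = 1.3521 rad = 77.47°.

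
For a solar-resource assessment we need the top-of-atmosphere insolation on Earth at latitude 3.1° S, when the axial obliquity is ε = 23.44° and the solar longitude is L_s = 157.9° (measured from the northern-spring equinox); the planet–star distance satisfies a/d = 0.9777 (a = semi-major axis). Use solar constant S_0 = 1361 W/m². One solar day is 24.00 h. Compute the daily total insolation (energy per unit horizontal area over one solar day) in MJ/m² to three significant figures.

34.9 MJ/m²

Solar declination: sin δ = sin ε · sin L_s = sin 23.44° × sin 157.9° = 0.14966, so δ = +8.607°.
cos h₀ = −tan(-3.1°) tan(+8.607°) = 0.0082, h₀ = 1.5626 rad.
Bracket: h₀ sin ϕ sin δ + cos ϕ cos δ sin h₀ = 1.5626×-0.05408×0.14966 + 0.99854×0.98874×0.99997 = -0.012647 + 0.987267 = 0.974620.
Inverse-square distance factor (a/d)² = 0.9777² = 0.955897.
Q̄ = (S_0/π) × 0.955897 × [bracket] = (1361/π) × 0.955897 × 0.974620 = 403.60 W/m².
Daily total = Q̄ × 24.00 h × 3600 s/h = 403.60 × 24.00 × 3600 / 10⁶ = 34.87 MJ/m².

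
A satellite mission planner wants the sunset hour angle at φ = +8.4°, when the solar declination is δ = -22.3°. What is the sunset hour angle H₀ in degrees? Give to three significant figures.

H₀ = 86.5°

cos H₀ = −tan φ · tan δ = −tan(+8.4°) × tan(-22.300°) = 0.0606, so H₀ = 1.5102 rad = 86.53°.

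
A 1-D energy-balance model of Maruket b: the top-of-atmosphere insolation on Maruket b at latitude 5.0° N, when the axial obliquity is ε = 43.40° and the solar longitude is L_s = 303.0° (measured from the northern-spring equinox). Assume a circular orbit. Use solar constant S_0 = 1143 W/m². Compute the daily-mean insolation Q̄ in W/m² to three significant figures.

Solar declination: sin δ = sin ε · sin L_s = sin 43.40° × sin 303.0° = -0.57624, so δ = -35.187°.
cos h₀ = −tan(+5.0°) tan(-35.187°) = 0.0617, h₀ = 1.5091 rad.
Bracket: h₀ sin ϕ sin δ + cos ϕ cos δ sin h₀ = 1.5091×0.08716×-0.57624 + 0.99619×0.81728×0.99810 = -0.075795 + 0.812619 = 0.736824.
Q̄ = (S_0/π) × [bracket] = (1143/π) × 0.736824 = 268.1 W/m².

Q̄ ≈ 268 W/m²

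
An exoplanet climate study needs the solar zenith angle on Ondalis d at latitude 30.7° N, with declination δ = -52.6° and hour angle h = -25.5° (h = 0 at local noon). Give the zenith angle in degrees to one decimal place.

θ_z = 86.2°

cos θ_z = sin φ sin δ + cos φ cos δ cos h = -0.405583 + 0.471378 = 0.065795.
θ_z = arccos(0.065795) = 86.2°.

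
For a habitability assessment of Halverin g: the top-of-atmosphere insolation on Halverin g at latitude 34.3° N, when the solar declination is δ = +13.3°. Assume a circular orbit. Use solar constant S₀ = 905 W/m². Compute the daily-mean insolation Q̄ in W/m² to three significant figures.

cos H₀ = −tan(+34.3°) tan(+13.300°) = -0.1613, H₀ = 1.7328 rad.
Bracket: H₀ sin φ sin δ + cos φ cos δ sin H₀ = 1.7328×0.56353×0.23005 + 0.82610×0.97318×0.98691 = 0.224640 + 0.793420 = 1.018060.
Q̄ = (S₀/π) × [bracket] = (905/π) × 1.018060 = 293.3 W/m².

Q̄ ≈ 293 W/m²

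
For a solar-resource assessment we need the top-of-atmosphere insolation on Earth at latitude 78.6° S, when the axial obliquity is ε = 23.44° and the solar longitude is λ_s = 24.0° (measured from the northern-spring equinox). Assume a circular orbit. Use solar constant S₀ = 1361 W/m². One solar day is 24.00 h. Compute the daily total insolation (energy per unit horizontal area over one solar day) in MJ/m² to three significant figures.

Solar declination: sin δ = sin ε · sin λ_s = sin 23.44° × sin 24.0° = 0.16180, so δ = +9.311°.
cos H₀ = −tan(-78.6°) tan(+9.311°) = 0.8131, H₀ = 0.6213 rad.
Bracket: H₀ sin φ sin δ + cos φ cos δ sin H₀ = 0.6213×-0.98027×0.16180 + 0.19766×0.98682×0.58208 = -0.098543 + 0.113538 = 0.014995.
Q̄ = (S₀/π) × [bracket] = (1361/π) × 0.014995 = 6.4961 W/m².
Daily total = Q̄ × 24.00 h × 3600 s/h = 6.4961 × 24.00 × 3600 / 10⁶ = 0.5613 MJ/m².

0.561 MJ/m²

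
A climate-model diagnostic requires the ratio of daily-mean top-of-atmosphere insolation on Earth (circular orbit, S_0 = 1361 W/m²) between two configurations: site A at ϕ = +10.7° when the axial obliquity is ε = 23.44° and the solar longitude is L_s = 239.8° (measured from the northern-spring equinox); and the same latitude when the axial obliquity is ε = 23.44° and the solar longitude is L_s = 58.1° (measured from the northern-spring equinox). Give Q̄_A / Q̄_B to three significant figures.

Q̄_A / Q̄_B ≈ 0.804

— Configuration A (ϕ=+10.7°):
Solar declination: sin δ = sin ε · sin L_s = sin 23.44° × sin 239.8° = -0.34380, so δ = -20.108°.
cos h₀ = −tan(+10.7°) tan(-20.108°) = 0.0692, h₀ = 1.5016 rad.
Bracket: h₀ sin ϕ sin δ + cos ϕ cos δ sin h₀ = 1.5016×0.18567×-0.34380 + 0.98261×0.93904×0.99760 = -0.095852 + 0.920496 = 0.824644.
Q̄ = (S_0/π) × [bracket] = (1361/π) × 0.824644 = 357.25 W/m².
— Configuration B (ϕ=+10.7°):
Solar declination: sin δ = sin ε · sin L_s = sin 23.44° × sin 58.1° = 0.33771, so δ = +19.737°.
cos h₀ = −tan(+10.7°) tan(+19.737°) = -0.0678, h₀ = 1.6386 rad.
Bracket: h₀ sin ϕ sin δ + cos ϕ cos δ sin h₀ = 1.6386×0.18567×0.33771 + 0.98261×0.94125×0.99770 = 0.102745 + 0.922754 = 1.025499.
Q̄ = (S_0/π) × [bracket] = (1361/π) × 1.025499 = 444.27 W/m².
Ratio Q̄_A / Q̄_B = 357.25 / 444.27 = 0.8041.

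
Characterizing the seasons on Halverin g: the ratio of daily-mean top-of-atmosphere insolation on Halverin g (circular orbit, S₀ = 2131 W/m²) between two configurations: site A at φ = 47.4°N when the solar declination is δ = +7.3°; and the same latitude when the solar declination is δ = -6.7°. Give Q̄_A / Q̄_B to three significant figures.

Q̄_A / Q̄_B ≈ 1.52

— Configuration A (φ=+47.4°):
cos H₀ = −tan(+47.4°) tan(+7.300°) = -0.1393, H₀ = 1.7106 rad.
Bracket: H₀ sin φ sin δ + cos φ cos δ sin H₀ = 1.7106×0.73610×0.12706 + 0.67688×0.99189×0.99025 = 0.159990 + 0.664844 = 0.824834.
Q̄ = (S₀/π) × [bracket] = (2131/π) × 0.824834 = 559.50 W/m².
— Configuration B (φ=+47.4°):
cos H₀ = −tan(+47.4°) tan(-6.700°) = 0.1278, H₀ = 1.4427 rad.
Bracket: H₀ sin φ sin δ + cos φ cos δ sin H₀ = 1.4427×0.73610×-0.11667 + 0.67688×0.99317×0.99181 = -0.123900 + 0.666751 = 0.542851.
Q̄ = (S₀/π) × [bracket] = (2131/π) × 0.542851 = 368.23 W/m².
Ratio Q̄_A / Q̄_B = 559.50 / 368.23 = 1.519.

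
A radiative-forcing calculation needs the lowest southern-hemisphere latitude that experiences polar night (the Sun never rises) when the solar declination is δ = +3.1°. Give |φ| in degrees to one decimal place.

Polar night requires cos H₀ = −tan φ tan δ ≥ 1, i.e. tan φ tan δ ≤ −1.
The boundary is |tan φ| · |tan δ| = 1, so |φ| = 90° − |δ| = 90° − 3.1° = 86.9° in the southern hemisphere.

|φ| = 86.9°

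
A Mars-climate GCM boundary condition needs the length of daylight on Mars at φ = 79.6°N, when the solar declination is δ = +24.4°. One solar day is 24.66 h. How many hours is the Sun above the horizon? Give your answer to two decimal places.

Sunrise equation: cos H₀ = −tan φ · tan δ = -2.4716 ≤ −1, so the Sun never sets (polar day) and H₀ = π.
Daylight = 2H₀/(2π) × 24.66 h = (3.1416/π) × 24.66 = 24.66 h.

24.66 h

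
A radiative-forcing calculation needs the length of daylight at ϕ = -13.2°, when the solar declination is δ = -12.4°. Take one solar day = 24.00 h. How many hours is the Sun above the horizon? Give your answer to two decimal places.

cos h₀ = −tan ϕ · tan δ = −tan(-13.2°) × tan(-12.400°) = -0.0516, so h₀ = 1.6224 rad = 92.96°.
Daylight = 2h₀/(2π) × 24.00 h = (1.6224/π) × 24.00 = 12.39 h.

12.39 h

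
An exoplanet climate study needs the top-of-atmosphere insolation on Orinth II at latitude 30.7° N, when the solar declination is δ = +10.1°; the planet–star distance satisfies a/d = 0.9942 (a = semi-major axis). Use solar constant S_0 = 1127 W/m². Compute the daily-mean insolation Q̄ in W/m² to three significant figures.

cos h₀ = −tan(+30.7°) tan(+10.100°) = -0.1058, h₀ = 1.6768 rad.
Bracket: h₀ sin ϕ sin δ + cos ϕ cos δ sin h₀ = 1.6768×0.51054×0.17537 + 0.85985×0.98450×0.99439 = 0.150130 + 0.841773 = 0.991903.
Inverse-square distance factor (a/d)² = 0.9942² = 0.988434.
Q̄ = (S_0/π) × 0.988434 × [bracket] = (1127/π) × 0.988434 × 0.991903 = 351.7 W/m².

Q̄ ≈ 352 W/m²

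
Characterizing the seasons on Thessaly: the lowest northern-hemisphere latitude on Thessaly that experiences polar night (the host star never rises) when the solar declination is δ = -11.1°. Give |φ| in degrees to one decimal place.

Polar night requires cos H₀ = −tan φ tan δ ≥ 1, i.e. tan φ tan δ ≤ −1.
The boundary is |tan φ| · |tan δ| = 1, so |φ| = 90° − |δ| = 90° − 11.1° = 78.9° in the northern hemisphere.

|φ| = 78.9°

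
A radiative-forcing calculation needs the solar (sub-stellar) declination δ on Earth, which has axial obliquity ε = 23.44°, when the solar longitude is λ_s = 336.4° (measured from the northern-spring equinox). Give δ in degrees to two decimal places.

δ = -9.16°

sin δ = sin ε · sin λ_s = sin 23.44° × sin 336.4° = -0.159254.
δ = arcsin(-0.159254) = -9.16°.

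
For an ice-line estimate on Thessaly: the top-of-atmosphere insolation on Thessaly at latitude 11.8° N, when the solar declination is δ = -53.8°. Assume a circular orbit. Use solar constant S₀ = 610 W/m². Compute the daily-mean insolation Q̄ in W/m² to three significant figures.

Q̄ ≈ 66.5 W/m²

cos H₀ = −tan(+11.8°) tan(-53.800°) = 0.2854, H₀ = 1.2813 rad.
Bracket: H₀ sin φ sin δ + cos φ cos δ sin H₀ = 1.2813×0.20450×-0.80696 + 0.97887×0.59061×0.95840 = -0.211444 + 0.554080 = 0.342636.
Q̄ = (S₀/π) × [bracket] = (610/π) × 0.342636 = 66.53 W/m².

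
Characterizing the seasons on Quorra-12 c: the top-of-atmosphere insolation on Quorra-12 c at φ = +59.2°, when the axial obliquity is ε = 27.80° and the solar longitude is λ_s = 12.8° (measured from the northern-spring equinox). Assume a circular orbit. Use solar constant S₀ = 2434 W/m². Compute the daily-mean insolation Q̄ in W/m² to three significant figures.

Q̄ ≈ 509 W/m²

Solar declination: sin δ = sin ε · sin λ_s = sin 27.80° × sin 12.8° = 0.10333, so δ = +5.931°.
cos H₀ = −tan(+59.2°) tan(+5.931°) = -0.1743, H₀ = 1.7460 rad.
Bracket: H₀ sin φ sin δ + cos φ cos δ sin H₀ = 1.7460×0.85896×0.10333 + 0.51204×0.99465×0.98470 = 0.154969 + 0.501508 = 0.656477.
Q̄ = (S₀/π) × [bracket] = (2434/π) × 0.656477 = 508.6 W/m².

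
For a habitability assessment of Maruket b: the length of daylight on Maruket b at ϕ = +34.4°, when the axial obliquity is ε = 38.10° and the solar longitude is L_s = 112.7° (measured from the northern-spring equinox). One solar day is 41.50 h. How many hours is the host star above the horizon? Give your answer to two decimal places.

27.27 h

Solar declination: sin δ = sin ε · sin L_s = sin 38.10° × sin 112.7° = 0.56924, so δ = +34.697°.
cos h₀ = −tan ϕ · tan δ = −tan(+34.4°) × tan(+34.697°) = -0.4741, so h₀ = 2.0647 rad = 118.30°.
Daylight = 2h₀/(2π) × 41.50 h = (2.0647/π) × 41.50 = 27.27 h.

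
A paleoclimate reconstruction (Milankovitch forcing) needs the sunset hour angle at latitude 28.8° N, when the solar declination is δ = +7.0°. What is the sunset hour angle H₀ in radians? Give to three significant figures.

cos H₀ = −tan φ · tan δ = −tan(+28.8°) × tan(+7.000°) = -0.0675, so H₀ = 1.6383 rad = 93.87°.

H₀ = 1.64 rad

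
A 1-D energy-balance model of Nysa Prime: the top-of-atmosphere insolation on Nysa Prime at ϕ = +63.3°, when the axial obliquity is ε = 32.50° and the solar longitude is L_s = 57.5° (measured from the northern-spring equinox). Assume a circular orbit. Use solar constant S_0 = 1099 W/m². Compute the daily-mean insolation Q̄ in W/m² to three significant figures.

Q̄ ≈ 445 W/m²

Solar declination: sin δ = sin ε · sin L_s = sin 32.50° × sin 57.5° = 0.45315, so δ = +26.946°.
cos h₀ = −tan(+63.3°) tan(+26.946°) = -1.0107 ≤ −1 ⇒ polar day, h₀ = π.
Bracket: h₀ sin ϕ sin δ + cos ϕ cos δ sin h₀ = 3.1416×0.89337×0.45315 + 0.44932×0.89143×0.00000 = 1.271816 + 0.000000 = 1.271816.
Q̄ = (S_0/π) × [bracket] = (1099/π) × 1.271816 = 444.9 W/m².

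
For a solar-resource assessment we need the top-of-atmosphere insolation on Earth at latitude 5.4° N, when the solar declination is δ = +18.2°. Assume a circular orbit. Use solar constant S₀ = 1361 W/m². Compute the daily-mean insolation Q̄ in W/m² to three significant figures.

cos H₀ = −tan(+5.4°) tan(+18.200°) = -0.0311, H₀ = 1.6019 rad.
Bracket: H₀ sin φ sin δ + cos φ cos δ sin H₀ = 1.6019×0.09411×0.31233 + 0.99556×0.94997×0.99952 = 0.047085 + 0.945298 = 0.992383.
Q̄ = (S₀/π) × [bracket] = (1361/π) × 0.992383 = 429.9 W/m².

Q̄ ≈ 430 W/m²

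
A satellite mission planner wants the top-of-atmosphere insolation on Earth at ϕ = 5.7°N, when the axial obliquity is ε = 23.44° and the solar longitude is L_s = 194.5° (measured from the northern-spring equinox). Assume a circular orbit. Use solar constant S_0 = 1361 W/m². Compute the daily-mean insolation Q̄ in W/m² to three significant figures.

Q̄ ≈ 422 W/m²

Solar declination: sin δ = sin ε · sin L_s = sin 23.44° × sin 194.5° = -0.09960, so δ = -5.716°.
cos h₀ = −tan(+5.7°) tan(-5.716°) = 0.0100, h₀ = 1.5608 rad.
Bracket: h₀ sin ϕ sin δ + cos ϕ cos δ sin h₀ = 1.5608×0.09932×-0.09960 + 0.99506×0.99503×0.99995 = -0.015440 + 0.990065 = 0.974625.
Q̄ = (S_0/π) × [bracket] = (1361/π) × 0.974625 = 422.2 W/m².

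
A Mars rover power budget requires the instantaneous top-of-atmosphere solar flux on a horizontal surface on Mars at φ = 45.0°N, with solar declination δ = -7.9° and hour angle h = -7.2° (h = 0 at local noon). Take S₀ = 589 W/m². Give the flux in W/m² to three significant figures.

352 W/m²

cos θ_z = sin φ sin δ + cos φ cos δ cos h = -0.097188 + 0.694873 = 0.597685.
Flux = S₀ · cos θ_z = 589 × 0.597685 = 352.0 W/m².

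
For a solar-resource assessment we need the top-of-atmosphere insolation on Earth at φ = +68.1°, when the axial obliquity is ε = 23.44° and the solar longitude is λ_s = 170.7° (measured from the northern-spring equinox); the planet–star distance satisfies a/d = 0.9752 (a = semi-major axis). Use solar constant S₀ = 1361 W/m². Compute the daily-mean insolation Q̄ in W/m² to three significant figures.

Q̄ ≈ 194 W/m²

Solar declination: sin δ = sin ε · sin λ_s = sin 23.44° × sin 170.7° = 0.06428, so δ = +3.686°.
cos H₀ = −tan(+68.1°) tan(+3.686°) = -0.1602, H₀ = 1.7317 rad.
Bracket: H₀ sin φ sin δ + cos φ cos δ sin H₀ = 1.7317×0.92784×0.06428 + 0.37299×0.99793×0.98708 = 0.103281 + 0.367409 = 0.470690.
Inverse-square distance factor (a/d)² = 0.9752² = 0.951015.
Q̄ = (S₀/π) × 0.951015 × [bracket] = (1361/π) × 0.951015 × 0.470690 = 193.9 W/m².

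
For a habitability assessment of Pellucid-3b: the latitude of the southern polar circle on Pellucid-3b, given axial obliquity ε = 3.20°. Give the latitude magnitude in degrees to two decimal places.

The polar circle is the lowest latitude that experiences at least one full rotation of continuous darkness at the northern-summer solstice; it lies at |φ| = 90° − ε = 90° − 3.20° = 86.80°.

86.80°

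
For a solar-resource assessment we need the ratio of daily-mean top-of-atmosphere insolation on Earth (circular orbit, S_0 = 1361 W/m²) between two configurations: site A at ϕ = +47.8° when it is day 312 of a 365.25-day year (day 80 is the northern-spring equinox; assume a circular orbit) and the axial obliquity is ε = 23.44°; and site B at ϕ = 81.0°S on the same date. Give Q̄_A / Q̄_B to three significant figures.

Q̄_A / Q̄_B ≈ 0.358

— Configuration A (ϕ=+47.8°):
Solar longitude: L_s = 360° × (312 − 80)/365.25 = 228.665°.
sin δ = sin 23.44° × sin 228.665° = -0.29869, so δ = -17.379°.
cos h₀ = −tan(+47.8°) tan(-17.379°) = 0.3452, h₀ = 1.2184 rad.
Bracket: h₀ sin ϕ sin δ + cos ϕ cos δ sin h₀ = 1.2184×0.74080×-0.29869 + 0.67172×0.95435×0.93854 = -0.269595 + 0.601657 = 0.332062.
Q̄ = (S_0/π) × [bracket] = (1361/π) × 0.332062 = 143.86 W/m².
— Configuration B (ϕ=-81.0°):
cos h₀ = −tan(-81.0°) tan(-17.379°) = -1.9760 ≤ −1 ⇒ polar day, h₀ = π.
Bracket: h₀ sin ϕ sin δ + cos ϕ cos δ sin h₀ = 3.1416×-0.98769×-0.29869 + 0.15643×0.95435×0.00000 = 0.926813 + 0.000000 = 0.926813.
Q̄ = (S_0/π) × [bracket] = (1361/π) × 0.926813 = 401.51 W/m².
Ratio Q̄_A / Q̄_B = 143.86 / 401.51 = 0.3583.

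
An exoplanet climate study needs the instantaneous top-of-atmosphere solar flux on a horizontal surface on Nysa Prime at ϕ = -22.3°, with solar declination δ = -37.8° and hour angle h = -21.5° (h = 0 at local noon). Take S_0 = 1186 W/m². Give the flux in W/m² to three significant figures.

cos θ_z = sin ϕ sin δ + cos ϕ cos δ cos h = 0.232571 + 0.680190 = 0.912761.
Flux = S_0 · cos θ_z = 1186 × 0.912761 = 1083 W/m².

1.08e+03 W/m²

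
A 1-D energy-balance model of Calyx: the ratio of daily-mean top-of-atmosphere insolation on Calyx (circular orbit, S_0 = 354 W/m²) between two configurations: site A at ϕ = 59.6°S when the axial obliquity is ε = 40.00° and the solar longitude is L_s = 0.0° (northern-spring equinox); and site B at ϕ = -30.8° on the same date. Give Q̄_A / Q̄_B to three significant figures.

— Configuration A (ϕ=-59.6°):
Solar declination: sin δ = sin ε · sin L_s = sin 40.00° × sin 0.0° = 0.00000, so δ = +0.000°.
cos h₀ = −tan(-59.6°) tan(+0.000°) = 0.0000, h₀ = 1.5708 rad.
Bracket: h₀ sin ϕ sin δ + cos ϕ cos δ sin h₀ = 1.5708×-0.86251×0.00000 + 0.50603×1.00000×1.00000 = -0.000000 + 0.506030 = 0.506030.
Q̄ = (S_0/π) × [bracket] = (354/π) × 0.506030 = 57.020 W/m².
— Configuration B (ϕ=-30.8°):
cos h₀ = −tan(-30.8°) tan(+0.000°) = 0.0000, h₀ = 1.5708 rad.
Bracket: h₀ sin ϕ sin δ + cos ϕ cos δ sin h₀ = 1.5708×-0.51204×0.00000 + 0.85896×1.00000×1.00000 = -0.000000 + 0.858960 = 0.858960.
Q̄ = (S_0/π) × [bracket] = (354/π) × 0.858960 = 96.789 W/m².
Ratio Q̄_A / Q̄_B = 57.020 / 96.789 = 0.5891.

Q̄_A / Q̄_B ≈ 0.589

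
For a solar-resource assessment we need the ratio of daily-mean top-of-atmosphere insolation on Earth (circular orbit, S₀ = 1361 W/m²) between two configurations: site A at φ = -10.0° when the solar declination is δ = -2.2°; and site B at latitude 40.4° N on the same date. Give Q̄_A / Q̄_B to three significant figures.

Q̄_A / Q̄_B ≈ 1.38

— Configuration A (φ=-10.0°):
cos H₀ = −tan(-10.0°) tan(-2.200°) = -0.0068, H₀ = 1.5776 rad.
Bracket: H₀ sin φ sin δ + cos φ cos δ sin H₀ = 1.5776×-0.17365×-0.03839 + 0.98481×0.99926×0.99998 = 0.010517 + 0.984062 = 0.994579.
Q̄ = (S₀/π) × [bracket] = (1361/π) × 0.994579 = 430.87 W/m².
— Configuration B (φ=+40.4°):
cos H₀ = −tan(+40.4°) tan(-2.200°) = 0.0327, H₀ = 1.5381 rad.
Bracket: H₀ sin φ sin δ + cos φ cos δ sin H₀ = 1.5381×0.64812×-0.03839 + 0.76154×0.99926×0.99947 = -0.038270 + 0.760573 = 0.722303.
Q̄ = (S₀/π) × [bracket] = (1361/π) × 0.722303 = 312.92 W/m².
Ratio Q̄_A / Q̄_B = 430.87 / 312.92 = 1.377.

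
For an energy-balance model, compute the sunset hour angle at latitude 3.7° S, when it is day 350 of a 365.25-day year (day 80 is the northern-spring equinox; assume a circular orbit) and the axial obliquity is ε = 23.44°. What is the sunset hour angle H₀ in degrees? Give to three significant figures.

H₀ = 91.6°

Solar longitude: λ_s = 360° × (350 − 80)/365.25 = 266.119°.
sin δ = sin 23.44° × sin 266.119° = -0.39688, so δ = -23.383°.
cos H₀ = −tan φ · tan δ = −tan(-3.7°) × tan(-23.383°) = -0.0280, so H₀ = 1.5988 rad = 91.60°.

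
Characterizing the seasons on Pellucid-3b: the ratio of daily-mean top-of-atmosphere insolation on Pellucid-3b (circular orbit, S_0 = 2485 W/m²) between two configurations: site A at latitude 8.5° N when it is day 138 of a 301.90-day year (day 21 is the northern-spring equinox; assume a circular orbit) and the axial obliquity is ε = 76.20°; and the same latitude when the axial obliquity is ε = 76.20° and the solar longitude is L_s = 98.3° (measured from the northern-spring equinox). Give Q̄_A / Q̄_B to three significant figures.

Q̄_A / Q̄_B ≈ 1.72

— Configuration A (ϕ=+8.5°):
Solar longitude: L_s = 360° × (138 − 21)/301.90 = 139.516°.
sin δ = sin 76.20° × sin 139.516° = 0.63049, so δ = +39.086°.
cos h₀ = −tan(+8.5°) tan(+39.086°) = -0.1214, h₀ = 1.6925 rad.
Bracket: h₀ sin ϕ sin δ + cos ϕ cos δ sin h₀ = 1.6925×0.14781×0.63049 + 0.98902×0.77620×0.99260 = 0.157729 + 0.761997 = 0.919726.
Q̄ = (S_0/π) × [bracket] = (2485/π) × 0.919726 = 727.50 W/m².
— Configuration B (ϕ=+8.5°):
Solar declination: sin δ = sin ε · sin L_s = sin 76.20° × sin 98.3° = 0.96096, so δ = +73.938°.
cos h₀ = −tan(+8.5°) tan(+73.938°) = -0.5191, h₀ = 2.1166 rad.
Bracket: h₀ sin ϕ sin δ + cos ϕ cos δ sin h₀ = 2.1166×0.14781×0.96096 + 0.98902×0.27668×0.85473 = 0.300641 + 0.233890 = 0.534531.
Q̄ = (S_0/π) × [bracket] = (2485/π) × 0.534531 = 422.81 W/m².
Ratio Q̄_A / Q̄_B = 727.50 / 422.81 = 1.721.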